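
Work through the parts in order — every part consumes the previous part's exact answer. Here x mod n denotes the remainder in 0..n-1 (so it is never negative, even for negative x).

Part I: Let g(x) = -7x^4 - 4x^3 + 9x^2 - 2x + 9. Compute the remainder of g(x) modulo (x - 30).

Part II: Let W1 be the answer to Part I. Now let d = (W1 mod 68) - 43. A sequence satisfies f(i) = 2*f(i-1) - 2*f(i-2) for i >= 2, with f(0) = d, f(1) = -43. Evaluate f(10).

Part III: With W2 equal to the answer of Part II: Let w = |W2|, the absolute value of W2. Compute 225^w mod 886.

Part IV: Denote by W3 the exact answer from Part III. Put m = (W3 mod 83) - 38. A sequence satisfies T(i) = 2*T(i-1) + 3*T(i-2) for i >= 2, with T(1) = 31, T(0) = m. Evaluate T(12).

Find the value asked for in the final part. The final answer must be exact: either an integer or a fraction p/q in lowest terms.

Part I: remainder = value at the root: -7*(30)^4 - 4*(30)^3 + 9*(30)^2 - 2*(30)^1 + 9 = (-5670000) + (-108000) + (8100) + (-60) + (9) = -5769951; answer -5769951
Part II: W1 = -5769951; d = 10; f(2) = 2*(-43) - 2*(10) = -106; iterating: f(2)=-106, f(3)=-126, f(4)=-40, f(5)=172, f(6)=424, f(7)=504, f(8)=160, f(9)=-688, f(10)=-1696; answer -1696
Part III: W2 = -1696; w = 1696; squarings mod 886: 225^1=225, 225^2=123, 225^4=67, 225^8=59, 225^16=823, 225^32=425, 225^64=767, 225^128=871, 225^256=225, 225^512=123, 225^1024=67; 225^1696 = 225^32 * 225^128 * 225^512 * 225^1024 = 767 (mod 886); answer 767
Part IV: W3 = 767; m = -18; T(2) = 2*(31) + 3*(-18) = 8; iterating: T(2)=8, T(3)=109, T(4)=242, T(5)=811, T(6)=2348, T(7)=7129, T(8)=21302, T(9)=63991, T(10)=191888, T(11)=575749, T(12)=1727162; answer 1727162

1727162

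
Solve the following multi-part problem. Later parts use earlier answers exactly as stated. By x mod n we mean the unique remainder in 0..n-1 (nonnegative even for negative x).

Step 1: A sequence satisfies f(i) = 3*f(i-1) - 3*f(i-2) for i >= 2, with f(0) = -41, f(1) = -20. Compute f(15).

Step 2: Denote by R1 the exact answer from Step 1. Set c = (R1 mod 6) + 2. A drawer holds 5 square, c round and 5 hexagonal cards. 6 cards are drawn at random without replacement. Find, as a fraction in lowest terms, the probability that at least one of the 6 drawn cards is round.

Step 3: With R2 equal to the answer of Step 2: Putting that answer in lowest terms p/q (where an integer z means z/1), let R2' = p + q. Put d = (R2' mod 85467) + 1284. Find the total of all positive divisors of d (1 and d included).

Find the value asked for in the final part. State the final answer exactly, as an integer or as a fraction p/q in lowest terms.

3024

Step 1: f(2) = 3*(-20) - 3*(-41) = 63; iterating: f(2)=63, f(3)=249, f(4)=558, f(5)=927, f(6)=1107, f(7)=540, f(8)=-1701, f(9)=-6723, f(10)=-15066, f(11)=-25029, f(12)=-29889, f(13)=-14580, f(14)=45927, f(15)=181521; answer 181521
Step 2: R1 = 181521; c = 5; total draws C(15,6) = 5005; complement C(10,6) = 210; favorable 5005 - 210 = 4795; P = 137/143; answer 137/143
Step 3: R2 = 137/143; threaded value p + q = 280; d = 1564; 1564 = 2^2 * 17 * 23; sigma = (1 + 2 + 4) * (1 + 17) * (1 + 23) = 7 * 18 * 24 = 3024; answer 3024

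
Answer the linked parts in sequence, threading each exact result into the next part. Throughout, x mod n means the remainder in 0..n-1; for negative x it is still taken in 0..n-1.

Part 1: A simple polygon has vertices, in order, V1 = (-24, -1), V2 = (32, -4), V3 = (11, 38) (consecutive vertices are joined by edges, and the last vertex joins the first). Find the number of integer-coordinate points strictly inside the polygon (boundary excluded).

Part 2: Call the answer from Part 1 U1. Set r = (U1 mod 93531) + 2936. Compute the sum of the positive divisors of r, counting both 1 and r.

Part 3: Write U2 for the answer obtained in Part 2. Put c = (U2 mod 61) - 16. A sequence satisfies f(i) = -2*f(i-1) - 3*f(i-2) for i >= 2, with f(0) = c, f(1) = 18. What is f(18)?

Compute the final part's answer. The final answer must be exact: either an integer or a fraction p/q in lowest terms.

469926

Part 1: cross terms: (-24*-4 - 32*-1)=128, (32*38 - 11*-4)=1260, (11*-1 - -24*38)=901; twice the area = |2289| = 2289; area = 2289/2; boundary points = 1 + 21 + 1 = 23; strictly interior points = area - boundary/2 + 1 = 1134; answer 1134
Part 2: U1 = 1134; r = 4070; 4070 = 2 * 5 * 11 * 37; sigma = (1 + 2) * (1 + 5) * (1 + 11) * (1 + 37) = 3 * 6 * 12 * 38 = 8208; answer 8208
Part 3: U2 = 8208; c = 18; f(2) = -2*(18) - 3*(18) = -90; iterating: f(2)=-90, f(3)=126, f(4)=18, f(5)=-414, f(6)=774, f(7)=-306, f(8)=-1710, f(9)=4338, f(10)=-3546, f(11)=-5922, f(12)=22482, f(13)=-27198, f(14)=-13050, f(15)=107694, f(16)=-176238, f(17)=29394, f(18)=469926; answer 469926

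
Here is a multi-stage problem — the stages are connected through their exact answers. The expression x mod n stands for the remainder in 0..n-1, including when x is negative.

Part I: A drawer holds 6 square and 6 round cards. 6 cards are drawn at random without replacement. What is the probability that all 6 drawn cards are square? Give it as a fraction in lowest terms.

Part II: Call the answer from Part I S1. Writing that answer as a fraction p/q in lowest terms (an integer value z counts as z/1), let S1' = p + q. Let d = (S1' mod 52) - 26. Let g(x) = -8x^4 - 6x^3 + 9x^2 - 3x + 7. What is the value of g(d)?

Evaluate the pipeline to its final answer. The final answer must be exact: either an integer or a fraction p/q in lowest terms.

-423263

Part I: total draws C(12,6) = 924; favorable C(6,6) = 1; P = 1/924; answer 1/924
Part II: S1 = 1/924; threaded value p + q = 925; d = 15; -8*(15)^4 - 6*(15)^3 + 9*(15)^2 - 3*(15)^1 + 7 = (-405000) + (-20250) + (2025) + (-45) + (7) = -423263; answer -423263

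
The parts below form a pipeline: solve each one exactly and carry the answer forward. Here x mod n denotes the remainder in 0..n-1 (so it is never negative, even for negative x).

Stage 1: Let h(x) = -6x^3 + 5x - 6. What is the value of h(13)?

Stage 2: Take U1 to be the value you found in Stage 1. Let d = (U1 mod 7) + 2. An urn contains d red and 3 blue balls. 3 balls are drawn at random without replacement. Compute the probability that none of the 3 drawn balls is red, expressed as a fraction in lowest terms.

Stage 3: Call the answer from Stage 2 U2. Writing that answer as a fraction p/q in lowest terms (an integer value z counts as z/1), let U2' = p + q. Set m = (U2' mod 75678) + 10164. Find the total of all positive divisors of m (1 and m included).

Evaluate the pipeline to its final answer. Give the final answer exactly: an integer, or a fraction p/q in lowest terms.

33480

Stage 1: -6*(13)^3 + 5*(13)^1 - 6 = (-13182) + (65) + (-6) = -13123; answer -13123
Stage 2: U1 = -13123; d = 4; total draws C(7,3) = 35; favorable C(3,3) = 1; P = 1/35; answer 1/35
Stage 3: U2 = 1/35; threaded value p + q = 36; m = 10200; 10200 = 2^3 * 3 * 5^2 * 17; sigma = (1 + 2 + 4 + 8) * (1 + 3) * (1 + 5 + 25) * (1 + 17) = 15 * 4 * 31 * 18 = 33480; answer 33480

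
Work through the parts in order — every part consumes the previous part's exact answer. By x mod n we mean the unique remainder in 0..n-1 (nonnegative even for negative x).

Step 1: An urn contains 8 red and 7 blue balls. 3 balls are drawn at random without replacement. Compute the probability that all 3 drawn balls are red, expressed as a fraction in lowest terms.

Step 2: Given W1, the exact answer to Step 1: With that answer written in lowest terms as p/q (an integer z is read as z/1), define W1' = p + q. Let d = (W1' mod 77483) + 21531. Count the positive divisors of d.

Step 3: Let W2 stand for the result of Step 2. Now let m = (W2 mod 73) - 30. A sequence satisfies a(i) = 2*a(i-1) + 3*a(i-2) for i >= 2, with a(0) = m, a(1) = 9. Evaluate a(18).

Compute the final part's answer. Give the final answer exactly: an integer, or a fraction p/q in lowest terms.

-871696116

Step 1: total draws C(15,3) = 455; favorable C(8,3) = 56; P = 8/65; answer 8/65
Step 2: W1 = 8/65; threaded value p + q = 73; d = 21604; 21604 = 2^2 * 11 * 491; number of divisors = (2+1) * (1+1) * (1+1) = 12; answer 12
Step 3: W2 = 12; m = -18; a(2) = 2*(9) + 3*(-18) = -36; iterating: a(2)=-36, a(3)=-45, a(4)=-198, a(5)=-531, a(6)=-1656, a(7)=-4905, a(8)=-14778, a(9)=-44271, a(10)=-132876, a(11)=-398565, a(12)=-1195758, a(13)=-3587211, a(14)=-10761696, a(15)=-32285025, a(16)=-96855138, a(17)=-290565351, a(18)=-871696116; answer -871696116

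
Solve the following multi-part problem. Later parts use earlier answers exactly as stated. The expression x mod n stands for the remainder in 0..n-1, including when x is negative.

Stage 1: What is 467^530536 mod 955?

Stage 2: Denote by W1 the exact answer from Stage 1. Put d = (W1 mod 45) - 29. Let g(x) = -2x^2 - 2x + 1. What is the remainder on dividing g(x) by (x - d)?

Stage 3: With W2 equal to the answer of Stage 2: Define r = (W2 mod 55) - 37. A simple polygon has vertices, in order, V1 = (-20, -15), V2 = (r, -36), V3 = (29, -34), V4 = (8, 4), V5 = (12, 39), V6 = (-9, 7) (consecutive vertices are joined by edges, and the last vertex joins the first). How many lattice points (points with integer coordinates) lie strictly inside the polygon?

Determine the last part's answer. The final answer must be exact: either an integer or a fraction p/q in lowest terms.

Stage 1: squarings mod 955: 467^1=467, 467^2=349, 467^4=516, 467^8=766, 467^16=386, 467^32=16, 467^64=256, 467^128=596, 467^256=911, 467^512=26, 467^1024=676, 467^2048=486, 467^4096=311, 467^8192=266, 467^16384=86, 467^32768=711, 467^65536=326, 467^131072=271, 467^262144=861, 467^524288=241; 467^530536 = 467^8 * 467^32 * 467^64 * 467^2048 * 467^4096 * 467^524288 = 701 (mod 955); answer 701
Stage 2: W1 = 701; d = -3; remainder = value at the root: -2*(-3)^2 - 2*(-3)^1 + 1 = (-18) + (6) + (1) = -11; answer -11
Stage 3: W2 = -11; r = 7; cross terms: (-20*-36 - 7*-15)=825, (7*-34 - 29*-36)=806, (29*4 - 8*-34)=388, (8*39 - 12*4)=264, (12*7 - -9*39)=435, (-9*-15 - -20*7)=275; twice the area = |2993| = 2993; area = 2993/2; boundary points = 3 + 2 + 1 + 1 + 1 + 11 = 19; strictly interior points = area - boundary/2 + 1 = 1488; answer 1488

1488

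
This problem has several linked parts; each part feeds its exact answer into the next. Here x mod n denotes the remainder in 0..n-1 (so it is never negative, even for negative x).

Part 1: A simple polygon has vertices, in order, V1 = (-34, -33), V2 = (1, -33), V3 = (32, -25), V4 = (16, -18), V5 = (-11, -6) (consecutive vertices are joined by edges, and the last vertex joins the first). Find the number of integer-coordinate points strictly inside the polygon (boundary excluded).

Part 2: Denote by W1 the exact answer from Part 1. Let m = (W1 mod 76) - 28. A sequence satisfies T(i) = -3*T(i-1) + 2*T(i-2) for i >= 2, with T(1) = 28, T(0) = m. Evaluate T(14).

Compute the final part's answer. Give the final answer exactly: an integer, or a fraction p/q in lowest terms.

-517148552

Part 1: cross terms: (-34*-33 - 1*-33)=1155, (1*-25 - 32*-33)=1031, (32*-18 - 16*-25)=-176, (16*-6 - -11*-18)=-294, (-11*-33 - -34*-6)=159; twice the area = |1875| = 1875; area = 1875/2; boundary points = 35 + 1 + 1 + 3 + 1 = 41; strictly interior points = area - boundary/2 + 1 = 918; answer 918
Part 2: W1 = 918; m = -22; T(2) = -3*(28) + 2*(-22) = -128; iterating: T(2)=-128, T(3)=440, T(4)=-1576, T(5)=5608, T(6)=-19976, T(7)=71144, T(8)=-253384, T(9)=902440, T(10)=-3214088, T(11)=11447144, T(12)=-40769608, T(13)=145203112, T(14)=-517148552; answer -517148552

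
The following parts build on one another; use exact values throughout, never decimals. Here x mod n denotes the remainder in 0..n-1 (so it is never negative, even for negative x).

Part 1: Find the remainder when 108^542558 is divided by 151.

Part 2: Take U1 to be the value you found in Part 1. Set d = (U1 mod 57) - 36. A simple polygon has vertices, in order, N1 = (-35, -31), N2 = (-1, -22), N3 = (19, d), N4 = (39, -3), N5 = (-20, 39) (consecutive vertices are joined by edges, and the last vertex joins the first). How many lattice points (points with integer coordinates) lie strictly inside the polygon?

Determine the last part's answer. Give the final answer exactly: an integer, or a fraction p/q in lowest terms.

Part 1: squarings mod 151: 108^1=108, 108^2=37, 108^4=10, 108^8=100, 108^16=34, 108^32=99, 108^64=137, 108^128=45, 108^256=62, 108^512=69, 108^1024=80, 108^2048=58, 108^4096=42, 108^8192=103, 108^16384=39, 108^32768=11, 108^65536=121, 108^131072=145, 108^262144=36, 108^524288=88; 108^542558 = 108^2 * 108^4 * 108^8 * 108^16 * 108^64 * 108^256 * 108^512 * 108^1024 * 108^16384 * 108^524288 = 100 (mod 151); answer 100
Part 2: U1 = 100; d = 7; cross terms: (-35*-22 - -1*-31)=739, (-1*7 - 19*-22)=411, (19*-3 - 39*7)=-330, (39*39 - -20*-3)=1461, (-20*-31 - -35*39)=1985; twice the area = |4266| = 4266; area = 2133; boundary points = 1 + 1 + 10 + 1 + 5 = 18; strictly interior points = area - boundary/2 + 1 = 2125; answer 2125

2125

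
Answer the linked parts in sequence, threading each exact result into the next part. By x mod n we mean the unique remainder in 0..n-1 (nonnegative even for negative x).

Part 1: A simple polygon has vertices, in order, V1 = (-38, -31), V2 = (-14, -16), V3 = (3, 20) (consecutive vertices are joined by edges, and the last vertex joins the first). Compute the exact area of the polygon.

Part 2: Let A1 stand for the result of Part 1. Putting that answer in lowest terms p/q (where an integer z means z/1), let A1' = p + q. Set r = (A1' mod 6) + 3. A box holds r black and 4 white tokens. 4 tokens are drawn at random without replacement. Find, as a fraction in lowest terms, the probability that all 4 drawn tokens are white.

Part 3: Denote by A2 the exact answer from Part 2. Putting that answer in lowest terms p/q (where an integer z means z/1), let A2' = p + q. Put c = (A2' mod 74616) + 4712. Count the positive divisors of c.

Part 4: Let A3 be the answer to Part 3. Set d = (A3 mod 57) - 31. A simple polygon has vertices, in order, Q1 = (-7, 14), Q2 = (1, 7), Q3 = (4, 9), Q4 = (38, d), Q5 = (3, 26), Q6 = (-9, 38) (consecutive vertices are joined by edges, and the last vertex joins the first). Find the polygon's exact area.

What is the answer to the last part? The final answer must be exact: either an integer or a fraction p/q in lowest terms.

1053/2

Part 1: cross terms: (-38*-16 - -14*-31)=174, (-14*20 - 3*-16)=-232, (3*-31 - -38*20)=667; twice the area = |609| = 609; area = 609/2; answer 609/2
Part 2: A1 = 609/2; threaded value p + q = 611; r = 8; total draws C(12,4) = 495; favorable C(4,4) = 1; P = 1/495; answer 1/495
Part 3: A2 = 1/495; threaded value p + q = 496; c = 5208; 5208 = 2^3 * 3 * 7 * 31; number of divisors = (3+1) * (1+1) * (1+1) * (1+1) = 32; answer 32
Part 4: A3 = 32; d = 1; cross terms: (-7*7 - 1*14)=-63, (1*9 - 4*7)=-19, (4*1 - 38*9)=-338, (38*26 - 3*1)=985, (3*38 - -9*26)=348, (-9*14 - -7*38)=140; twice the area = |1053| = 1053; area = 1053/2; answer 1053/2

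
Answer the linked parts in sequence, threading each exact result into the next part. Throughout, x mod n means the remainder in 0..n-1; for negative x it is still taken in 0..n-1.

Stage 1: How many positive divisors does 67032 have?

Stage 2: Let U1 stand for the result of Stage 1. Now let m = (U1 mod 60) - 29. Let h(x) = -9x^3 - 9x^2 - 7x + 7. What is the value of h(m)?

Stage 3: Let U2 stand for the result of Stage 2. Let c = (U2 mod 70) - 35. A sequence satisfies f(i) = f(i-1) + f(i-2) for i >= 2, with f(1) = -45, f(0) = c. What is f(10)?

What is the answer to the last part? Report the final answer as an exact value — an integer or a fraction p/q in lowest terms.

-2917

Stage 1: 67032 = 2^3 * 3^2 * 7^2 * 19; number of divisors = (3+1) * (2+1) * (2+1) * (1+1) = 72; answer 72
Stage 2: U1 = 72; m = -17; -9*(-17)^3 - 9*(-17)^2 - 7*(-17)^1 + 7 = (44217) + (-2601) + (119) + (7) = 41742; answer 41742
Stage 3: U2 = 41742; c = -13; f(2) = 1*(-45) + 1*(-13) = -58; iterating: f(2)=-58, f(3)=-103, f(4)=-161, f(5)=-264, f(6)=-425, f(7)=-689, f(8)=-1114, f(9)=-1803, f(10)=-2917; answer -2917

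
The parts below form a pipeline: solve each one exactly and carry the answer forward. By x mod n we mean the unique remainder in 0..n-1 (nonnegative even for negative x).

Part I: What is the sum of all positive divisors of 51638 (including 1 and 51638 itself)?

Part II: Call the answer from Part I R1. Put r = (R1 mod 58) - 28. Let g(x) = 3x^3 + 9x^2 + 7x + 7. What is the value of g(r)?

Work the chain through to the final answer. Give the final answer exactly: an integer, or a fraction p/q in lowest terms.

81

Part I: 51638 = 2 * 25819; sigma = (1 + 2) * (1 + 25819) = 3 * 25820 = 77460; answer 77460
Part II: R1 = 77460; r = 2; 3*(2)^3 + 9*(2)^2 + 7*(2)^1 + 7 = (24) + (36) + (14) + (7) = 81; answer 81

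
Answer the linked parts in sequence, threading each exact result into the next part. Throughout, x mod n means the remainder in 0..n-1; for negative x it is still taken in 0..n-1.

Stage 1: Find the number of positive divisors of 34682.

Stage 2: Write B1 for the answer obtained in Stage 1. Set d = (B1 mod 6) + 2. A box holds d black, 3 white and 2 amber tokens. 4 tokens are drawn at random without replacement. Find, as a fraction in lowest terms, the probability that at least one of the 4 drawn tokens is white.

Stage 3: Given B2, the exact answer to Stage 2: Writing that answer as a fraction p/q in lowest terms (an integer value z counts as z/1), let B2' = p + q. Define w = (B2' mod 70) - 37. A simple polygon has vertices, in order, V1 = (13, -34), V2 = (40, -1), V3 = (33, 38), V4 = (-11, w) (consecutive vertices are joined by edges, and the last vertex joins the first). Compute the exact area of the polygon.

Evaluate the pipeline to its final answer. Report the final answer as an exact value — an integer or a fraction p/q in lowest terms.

Stage 1: 34682 = 2 * 17341; number of divisors = (1+1) * (1+1) = 4; answer 4
Stage 2: B1 = 4; d = 6; total draws C(11,4) = 330; complement C(8,4) = 70; favorable 330 - 70 = 260; P = 26/33; answer 26/33
Stage 3: B2 = 26/33; threaded value p + q = 59; w = 22; cross terms: (13*-1 - 40*-34)=1347, (40*38 - 33*-1)=1553, (33*22 - -11*38)=1144, (-11*-34 - 13*22)=88; twice the area = |4132| = 4132; area = 2066; answer 2066

2066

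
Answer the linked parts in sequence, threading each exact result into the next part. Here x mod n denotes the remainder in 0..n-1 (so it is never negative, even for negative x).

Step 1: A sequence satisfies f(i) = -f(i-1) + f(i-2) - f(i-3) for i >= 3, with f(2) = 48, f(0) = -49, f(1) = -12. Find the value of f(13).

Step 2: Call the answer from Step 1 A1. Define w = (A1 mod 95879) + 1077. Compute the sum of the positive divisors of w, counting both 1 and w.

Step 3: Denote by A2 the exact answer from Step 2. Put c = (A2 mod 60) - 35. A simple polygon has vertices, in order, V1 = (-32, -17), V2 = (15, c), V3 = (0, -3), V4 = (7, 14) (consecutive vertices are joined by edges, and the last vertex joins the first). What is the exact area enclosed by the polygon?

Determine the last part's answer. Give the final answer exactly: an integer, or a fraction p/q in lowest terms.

840

Step 1: f(3) = -1*(48) + 1*(-12) - 1*(-49) = -11; iterating: f(3)=-11, f(4)=71, f(5)=-130, f(6)=212, f(7)=-413, f(8)=755, f(9)=-1380, f(10)=2548, f(11)=-4683, f(12)=8611, f(13)=-15842; answer -15842
Step 2: A1 = -15842; w = 81114; 81114 = 2 * 3 * 11 * 1229; sigma = (1 + 2) * (1 + 3) * (1 + 11) * (1 + 1229) = 3 * 4 * 12 * 1230 = 177120; answer 177120
Step 3: A2 = 177120; c = -35; cross terms: (-32*-35 - 15*-17)=1375, (15*-3 - 0*-35)=-45, (0*14 - 7*-3)=21, (7*-17 - -32*14)=329; twice the area = |1680| = 1680; area = 840; answer 840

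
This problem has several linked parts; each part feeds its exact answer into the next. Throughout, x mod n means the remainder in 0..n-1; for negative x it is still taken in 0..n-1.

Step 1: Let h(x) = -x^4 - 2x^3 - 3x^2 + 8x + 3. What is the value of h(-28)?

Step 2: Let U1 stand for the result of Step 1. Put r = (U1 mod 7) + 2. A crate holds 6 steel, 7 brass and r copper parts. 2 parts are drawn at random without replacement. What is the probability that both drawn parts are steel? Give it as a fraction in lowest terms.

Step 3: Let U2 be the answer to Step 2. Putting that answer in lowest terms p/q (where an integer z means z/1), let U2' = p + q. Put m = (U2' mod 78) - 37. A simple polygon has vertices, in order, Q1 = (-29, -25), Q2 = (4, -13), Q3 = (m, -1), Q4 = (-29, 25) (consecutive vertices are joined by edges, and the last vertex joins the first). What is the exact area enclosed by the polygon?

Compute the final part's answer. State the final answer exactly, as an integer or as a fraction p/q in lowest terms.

Step 1: -1*(-28)^4 - 2*(-28)^3 - 3*(-28)^2 + 8*(-28)^1 + 3 = (-614656) + (43904) + (-2352) + (-224) + (3) = -573325; answer -573325
Step 2: U1 = -573325; r = 5; total draws C(18,2) = 153; favorable C(6,2) = 15; P = 5/51; answer 5/51
Step 3: U2 = 5/51; threaded value p + q = 56; m = 19; cross terms: (-29*-13 - 4*-25)=477, (4*-1 - 19*-13)=243, (19*25 - -29*-1)=446, (-29*-25 - -29*25)=1450; twice the area = |2616| = 2616; area = 1308; answer 1308

1308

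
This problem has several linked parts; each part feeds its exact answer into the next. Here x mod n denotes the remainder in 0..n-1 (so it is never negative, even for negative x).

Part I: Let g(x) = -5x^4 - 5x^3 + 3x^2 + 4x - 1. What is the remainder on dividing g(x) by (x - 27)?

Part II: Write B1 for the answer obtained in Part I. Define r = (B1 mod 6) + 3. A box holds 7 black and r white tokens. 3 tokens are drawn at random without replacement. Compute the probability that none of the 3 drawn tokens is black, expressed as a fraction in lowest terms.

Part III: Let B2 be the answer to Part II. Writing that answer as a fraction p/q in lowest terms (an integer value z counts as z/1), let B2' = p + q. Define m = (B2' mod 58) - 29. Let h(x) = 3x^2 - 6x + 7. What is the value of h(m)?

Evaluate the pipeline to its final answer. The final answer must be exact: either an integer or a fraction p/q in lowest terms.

151

Part I: remainder = value at the root: -5*(27)^4 - 5*(27)^3 + 3*(27)^2 + 4*(27)^1 - 1 = (-2657205) + (-98415) + (2187) + (108) + (-1) = -2753326; answer -2753326
Part II: B1 = -2753326; r = 5; total draws C(12,3) = 220; favorable C(5,3) = 10; P = 1/22; answer 1/22
Part III: B2 = 1/22; threaded value p + q = 23; m = -6; 3*(-6)^2 - 6*(-6)^1 + 7 = (108) + (36) + (7) = 151; answer 151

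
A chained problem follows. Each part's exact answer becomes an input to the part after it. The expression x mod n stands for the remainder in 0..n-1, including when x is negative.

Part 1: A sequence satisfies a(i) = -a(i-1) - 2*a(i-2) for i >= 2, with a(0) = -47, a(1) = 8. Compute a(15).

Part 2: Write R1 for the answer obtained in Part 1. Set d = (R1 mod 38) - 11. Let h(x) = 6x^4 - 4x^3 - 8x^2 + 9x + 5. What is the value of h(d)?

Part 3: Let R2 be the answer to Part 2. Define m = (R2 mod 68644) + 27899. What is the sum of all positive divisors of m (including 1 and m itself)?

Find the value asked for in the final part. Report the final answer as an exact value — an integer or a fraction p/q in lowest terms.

Part 1: a(2) = -1*(8) - 2*(-47) = 86; iterating: a(2)=86, a(3)=-102, a(4)=-70, a(5)=274, a(6)=-134, a(7)=-414, a(8)=682, a(9)=146, a(10)=-1510, a(11)=1218, a(12)=1802, a(13)=-4238, a(14)=634, a(15)=7842; answer 7842
Part 2: R1 = 7842; d = 3; 6*(3)^4 - 4*(3)^3 - 8*(3)^2 + 9*(3)^1 + 5 = (486) + (-108) + (-72) + (27) + (5) = 338; answer 338
Part 3: R2 = 338; m = 28237; 28237 = 11 * 17 * 151; sigma = (1 + 11) * (1 + 17) * (1 + 151) = 12 * 18 * 152 = 32832; answer 32832

32832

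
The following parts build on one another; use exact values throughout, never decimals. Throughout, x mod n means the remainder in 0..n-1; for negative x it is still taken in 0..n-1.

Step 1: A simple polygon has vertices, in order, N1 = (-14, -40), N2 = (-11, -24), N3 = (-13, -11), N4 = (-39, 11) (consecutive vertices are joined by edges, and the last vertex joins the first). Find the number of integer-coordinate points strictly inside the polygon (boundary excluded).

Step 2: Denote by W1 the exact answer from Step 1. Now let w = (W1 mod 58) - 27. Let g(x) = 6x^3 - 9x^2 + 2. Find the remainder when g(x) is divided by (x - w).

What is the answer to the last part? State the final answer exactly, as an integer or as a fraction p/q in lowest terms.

Step 1: cross terms: (-14*-24 - -11*-40)=-104, (-11*-11 - -13*-24)=-191, (-13*11 - -39*-11)=-572, (-39*-40 - -14*11)=1714; twice the area = |847| = 847; area = 847/2; boundary points = 1 + 1 + 2 + 1 = 5; strictly interior points = area - boundary/2 + 1 = 422; answer 422
Step 2: W1 = 422; w = -11; remainder = value at the root: 6*(-11)^3 - 9*(-11)^2 + 2 = (-7986) + (-1089) + (2) = -9073; answer -9073

-9073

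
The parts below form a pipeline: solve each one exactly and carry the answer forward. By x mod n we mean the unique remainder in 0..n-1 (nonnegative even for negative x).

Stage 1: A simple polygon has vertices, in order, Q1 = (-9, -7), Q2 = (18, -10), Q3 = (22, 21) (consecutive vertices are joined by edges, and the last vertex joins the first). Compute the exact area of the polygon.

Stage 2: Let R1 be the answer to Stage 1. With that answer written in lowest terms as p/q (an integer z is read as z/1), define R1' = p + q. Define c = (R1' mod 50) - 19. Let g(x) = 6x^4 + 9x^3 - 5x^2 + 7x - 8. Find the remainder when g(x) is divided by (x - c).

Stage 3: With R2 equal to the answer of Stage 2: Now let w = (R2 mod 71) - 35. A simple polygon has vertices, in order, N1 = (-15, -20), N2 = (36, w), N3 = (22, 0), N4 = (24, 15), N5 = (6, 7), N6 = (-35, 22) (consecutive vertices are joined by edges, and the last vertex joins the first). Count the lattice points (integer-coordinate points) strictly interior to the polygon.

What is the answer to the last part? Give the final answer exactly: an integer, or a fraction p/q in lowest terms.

1597

Stage 1: cross terms: (-9*-10 - 18*-7)=216, (18*21 - 22*-10)=598, (22*-7 - -9*21)=35; twice the area = |849| = 849; area = 849/2; answer 849/2
Stage 2: R1 = 849/2; threaded value p + q = 851; c = -18; remainder = value at the root: 6*(-18)^4 + 9*(-18)^3 - 5*(-18)^2 + 7*(-18)^1 - 8 = (629856) + (-52488) + (-1620) + (-126) + (-8) = 575614; answer 575614
Stage 3: R2 = 575614; w = -18; cross terms: (-15*-18 - 36*-20)=990, (36*0 - 22*-18)=396, (22*15 - 24*0)=330, (24*7 - 6*15)=78, (6*22 - -35*7)=377, (-35*-20 - -15*22)=1030; twice the area = |3201| = 3201; area = 3201/2; boundary points = 1 + 2 + 1 + 2 + 1 + 2 = 9; strictly interior points = area - boundary/2 + 1 = 1597; answer 1597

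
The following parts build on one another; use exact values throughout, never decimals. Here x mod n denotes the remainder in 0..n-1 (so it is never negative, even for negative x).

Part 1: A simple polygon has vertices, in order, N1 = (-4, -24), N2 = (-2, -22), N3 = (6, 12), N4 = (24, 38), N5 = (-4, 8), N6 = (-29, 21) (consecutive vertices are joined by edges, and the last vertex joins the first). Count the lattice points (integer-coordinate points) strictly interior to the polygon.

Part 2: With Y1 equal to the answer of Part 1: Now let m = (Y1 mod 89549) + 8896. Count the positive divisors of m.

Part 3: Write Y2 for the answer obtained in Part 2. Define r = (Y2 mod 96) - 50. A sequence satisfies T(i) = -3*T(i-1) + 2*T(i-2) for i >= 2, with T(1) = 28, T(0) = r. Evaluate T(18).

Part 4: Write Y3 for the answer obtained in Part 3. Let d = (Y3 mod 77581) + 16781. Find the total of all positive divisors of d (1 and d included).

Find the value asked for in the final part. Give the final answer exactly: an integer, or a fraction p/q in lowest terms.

105152

Part 1: cross terms: (-4*-22 - -2*-24)=40, (-2*12 - 6*-22)=108, (6*38 - 24*12)=-60, (24*8 - -4*38)=344, (-4*21 - -29*8)=148, (-29*-24 - -4*21)=780; twice the area = |1360| = 1360; area = 680; boundary points = 2 + 2 + 2 + 2 + 1 + 5 = 14; strictly interior points = area - boundary/2 + 1 = 674; answer 674
Part 2: Y1 = 674; m = 9570; 9570 = 2 * 3 * 5 * 11 * 29; number of divisors = (1+1) * (1+1) * (1+1) * (1+1) * (1+1) = 32; answer 32
Part 3: Y2 = 32; r = -18; T(2) = -3*(28) + 2*(-18) = -120; iterating: T(2)=-120, T(3)=416, T(4)=-1488, T(5)=5296, T(6)=-18864, T(7)=67184, T(8)=-239280, T(9)=852208, T(10)=-3035184, T(11)=10809968, T(12)=-38500272, T(13)=137120752, T(14)=-488362800, T(15)=1739329904, T(16)=-6194715312, T(17)=22062805744, T(18)=-78577847856; answer -78577847856
Part 4: Y3 = -78577847856; d = 84775; 84775 = 5^2 * 3391; sigma = (1 + 5 + 25) * (1 + 3391) = 31 * 3392 = 105152; answer 105152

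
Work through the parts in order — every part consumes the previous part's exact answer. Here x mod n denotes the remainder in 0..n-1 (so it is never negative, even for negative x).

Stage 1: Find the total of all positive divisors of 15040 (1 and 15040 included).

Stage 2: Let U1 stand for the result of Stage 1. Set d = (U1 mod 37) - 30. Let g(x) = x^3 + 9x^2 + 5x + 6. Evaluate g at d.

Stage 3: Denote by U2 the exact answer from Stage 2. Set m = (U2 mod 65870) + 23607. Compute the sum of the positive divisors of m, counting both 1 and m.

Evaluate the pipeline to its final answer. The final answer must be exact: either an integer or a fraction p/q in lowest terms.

Stage 1: 15040 = 2^6 * 5 * 47; sigma = (1 + 2 + 4 + 8 + 16 + 32 + 64) * (1 + 5) * (1 + 47) = 127 * 6 * 48 = 36576; answer 36576
Stage 2: U1 = 36576; d = -10; 1*(-10)^3 + 9*(-10)^2 + 5*(-10)^1 + 6 = (-1000) + (900) + (-50) + (6) = -144; answer -144
Stage 3: U2 = -144; m = 89333; 89333 = 157 * 569; sigma = (1 + 157) * (1 + 569) = 158 * 570 = 90060; answer 90060

90060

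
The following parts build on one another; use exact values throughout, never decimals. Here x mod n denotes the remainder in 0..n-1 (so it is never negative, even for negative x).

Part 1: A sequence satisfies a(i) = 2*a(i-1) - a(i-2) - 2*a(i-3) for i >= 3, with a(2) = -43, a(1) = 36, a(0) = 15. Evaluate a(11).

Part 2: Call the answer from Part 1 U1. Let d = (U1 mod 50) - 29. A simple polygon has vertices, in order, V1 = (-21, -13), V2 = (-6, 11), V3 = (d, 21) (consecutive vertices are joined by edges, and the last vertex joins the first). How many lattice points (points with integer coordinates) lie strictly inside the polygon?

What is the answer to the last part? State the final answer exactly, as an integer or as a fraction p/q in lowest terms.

199

Part 1: a(3) = 2*(-43) - 1*(36) - 2*(15) = -152; iterating: a(3)=-152, a(4)=-333, a(5)=-428, a(6)=-219, a(7)=656, a(8)=2387, a(9)=4556, a(10)=5413, a(11)=1496; answer 1496
Part 2: U1 = 1496; d = 17; cross terms: (-21*11 - -6*-13)=-309, (-6*21 - 17*11)=-313, (17*-13 - -21*21)=220; twice the area = |-402| = 402; area = 201; boundary points = 3 + 1 + 2 = 6; strictly interior points = area - boundary/2 + 1 = 199; answer 199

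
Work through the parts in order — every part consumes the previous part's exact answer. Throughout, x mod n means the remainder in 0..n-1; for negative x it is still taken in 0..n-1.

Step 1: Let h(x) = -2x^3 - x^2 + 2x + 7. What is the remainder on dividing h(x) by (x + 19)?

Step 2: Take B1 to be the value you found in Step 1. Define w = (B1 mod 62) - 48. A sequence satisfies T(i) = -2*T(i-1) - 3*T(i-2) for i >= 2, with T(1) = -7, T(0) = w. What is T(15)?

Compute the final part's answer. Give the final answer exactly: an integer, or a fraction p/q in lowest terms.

Step 1: remainder = value at the root: -2*(-19)^3 - 1*(-19)^2 + 2*(-19)^1 + 7 = (13718) + (-361) + (-38) + (7) = 13326; answer 13326
Step 2: B1 = 13326; w = 10; T(2) = -2*(-7) - 3*(10) = -16; iterating: T(2)=-16, T(3)=53, T(4)=-58, T(5)=-43, T(6)=260, T(7)=-391, T(8)=2, T(9)=1169, T(10)=-2344, T(11)=1181, T(12)=4670, T(13)=-12883, T(14)=11756, T(15)=15137; answer 15137

15137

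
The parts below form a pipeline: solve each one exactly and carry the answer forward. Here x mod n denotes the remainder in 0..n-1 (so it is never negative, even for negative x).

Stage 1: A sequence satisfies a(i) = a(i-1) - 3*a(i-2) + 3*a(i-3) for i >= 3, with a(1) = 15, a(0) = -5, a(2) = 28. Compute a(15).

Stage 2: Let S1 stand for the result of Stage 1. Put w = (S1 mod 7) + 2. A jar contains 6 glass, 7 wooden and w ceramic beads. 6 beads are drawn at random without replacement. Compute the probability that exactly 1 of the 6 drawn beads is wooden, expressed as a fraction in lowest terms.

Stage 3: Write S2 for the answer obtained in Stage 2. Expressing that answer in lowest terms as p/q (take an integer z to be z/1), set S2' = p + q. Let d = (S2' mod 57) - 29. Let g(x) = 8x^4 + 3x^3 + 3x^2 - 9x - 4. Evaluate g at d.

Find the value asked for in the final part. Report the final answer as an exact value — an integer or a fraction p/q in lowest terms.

Stage 1: a(3) = 1*(28) - 3*(15) + 3*(-5) = -32; iterating: a(3)=-32, a(4)=-71, a(5)=109, a(6)=226, a(7)=-314, a(8)=-665, a(9)=955, a(10)=2008, a(11)=-2852, a(12)=-6011, a(13)=8569, a(14)=18046, a(15)=-25694; answer -25694
Stage 2: S1 = -25694; w = 5; total draws C(18,6) = 18564; favorable C(7,1)*C(11,5) = 3234; P = 77/442; answer 77/442
Stage 3: S2 = 77/442; threaded value p + q = 519; d = -23; 8*(-23)^4 + 3*(-23)^3 + 3*(-23)^2 - 9*(-23)^1 - 4 = (2238728) + (-36501) + (1587) + (207) + (-4) = 2204017; answer 2204017

2204017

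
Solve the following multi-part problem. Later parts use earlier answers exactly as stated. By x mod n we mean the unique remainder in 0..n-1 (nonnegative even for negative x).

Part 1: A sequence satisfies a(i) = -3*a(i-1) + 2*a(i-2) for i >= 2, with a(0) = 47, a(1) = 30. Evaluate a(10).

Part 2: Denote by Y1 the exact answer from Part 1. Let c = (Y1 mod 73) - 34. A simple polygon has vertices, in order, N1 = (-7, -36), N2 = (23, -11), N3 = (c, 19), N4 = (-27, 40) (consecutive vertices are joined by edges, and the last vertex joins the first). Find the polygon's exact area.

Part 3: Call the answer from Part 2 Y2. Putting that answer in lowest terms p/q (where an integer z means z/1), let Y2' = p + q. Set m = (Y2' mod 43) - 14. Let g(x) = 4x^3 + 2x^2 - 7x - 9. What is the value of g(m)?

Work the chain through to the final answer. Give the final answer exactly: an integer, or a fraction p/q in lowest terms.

Part 1: a(2) = -3*(30) + 2*(47) = 4; iterating: a(2)=4, a(3)=48, a(4)=-136, a(5)=504, a(6)=-1784, a(7)=6360, a(8)=-22648, a(9)=80664, a(10)=-287288; answer -287288
Part 2: Y1 = -287288; c = 6; cross terms: (-7*-11 - 23*-36)=905, (23*19 - 6*-11)=503, (6*40 - -27*19)=753, (-27*-36 - -7*40)=1252; twice the area = |3413| = 3413; area = 3413/2; answer 3413/2
Part 3: Y2 = 3413/2; threaded value p + q = 3415; m = 4; 4*(4)^3 + 2*(4)^2 - 7*(4)^1 - 9 = (256) + (32) + (-28) + (-9) = 251; answer 251

251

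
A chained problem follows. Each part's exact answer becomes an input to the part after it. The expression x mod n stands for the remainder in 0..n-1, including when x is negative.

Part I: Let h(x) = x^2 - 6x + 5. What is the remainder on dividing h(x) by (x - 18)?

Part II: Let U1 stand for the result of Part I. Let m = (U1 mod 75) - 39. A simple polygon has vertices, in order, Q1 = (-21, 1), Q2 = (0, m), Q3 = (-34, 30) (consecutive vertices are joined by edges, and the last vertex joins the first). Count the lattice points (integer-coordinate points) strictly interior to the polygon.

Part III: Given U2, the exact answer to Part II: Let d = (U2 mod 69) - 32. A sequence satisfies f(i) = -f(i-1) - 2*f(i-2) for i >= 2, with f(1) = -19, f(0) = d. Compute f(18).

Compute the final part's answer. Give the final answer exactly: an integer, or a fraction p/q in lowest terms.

Part I: remainder = value at the root: 1*(18)^2 - 6*(18)^1 + 5 = (324) + (-108) + (5) = 221; answer 221
Part II: U1 = 221; m = 32; cross terms: (-21*32 - 0*1)=-672, (0*30 - -34*32)=1088, (-34*1 - -21*30)=596; twice the area = |1012| = 1012; area = 506; boundary points = 1 + 2 + 1 = 4; strictly interior points = area - boundary/2 + 1 = 505; answer 505
Part III: U2 = 505; d = -10; f(2) = -1*(-19) - 2*(-10) = 39; iterating: f(2)=39, f(3)=-1, f(4)=-77, f(5)=79, f(6)=75, f(7)=-233, f(8)=83, f(9)=383, f(10)=-549, f(11)=-217, f(12)=1315, f(13)=-881, f(14)=-1749, f(15)=3511, f(16)=-13, f(17)=-7009, f(18)=7035; answer 7035

7035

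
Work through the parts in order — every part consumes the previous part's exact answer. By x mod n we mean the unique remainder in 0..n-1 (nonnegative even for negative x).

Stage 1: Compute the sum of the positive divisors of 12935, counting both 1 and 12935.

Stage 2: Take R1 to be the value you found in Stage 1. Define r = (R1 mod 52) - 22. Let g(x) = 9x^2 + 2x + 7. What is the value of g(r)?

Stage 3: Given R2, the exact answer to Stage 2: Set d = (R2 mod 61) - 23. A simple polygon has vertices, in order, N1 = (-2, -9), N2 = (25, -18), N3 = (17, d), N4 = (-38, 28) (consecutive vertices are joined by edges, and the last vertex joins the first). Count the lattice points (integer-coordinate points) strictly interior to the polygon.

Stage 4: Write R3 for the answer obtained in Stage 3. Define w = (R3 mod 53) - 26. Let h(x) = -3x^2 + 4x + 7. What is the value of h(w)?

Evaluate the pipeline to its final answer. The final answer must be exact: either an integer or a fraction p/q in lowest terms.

Stage 1: 12935 = 5 * 13 * 199; sigma = (1 + 5) * (1 + 13) * (1 + 199) = 6 * 14 * 200 = 16800; answer 16800
Stage 2: R1 = 16800; r = -18; 9*(-18)^2 + 2*(-18)^1 + 7 = (2916) + (-36) + (7) = 2887; answer 2887
Stage 3: R2 = 2887; d = -3; cross terms: (-2*-18 - 25*-9)=261, (25*-3 - 17*-18)=231, (17*28 - -38*-3)=362, (-38*-9 - -2*28)=398; twice the area = |1252| = 1252; area = 626; boundary points = 9 + 1 + 1 + 1 = 12; strictly interior points = area - boundary/2 + 1 = 621; answer 621
Stage 4: R3 = 621; w = 12; -3*(12)^2 + 4*(12)^1 + 7 = (-432) + (48) + (7) = -377; answer -377

-377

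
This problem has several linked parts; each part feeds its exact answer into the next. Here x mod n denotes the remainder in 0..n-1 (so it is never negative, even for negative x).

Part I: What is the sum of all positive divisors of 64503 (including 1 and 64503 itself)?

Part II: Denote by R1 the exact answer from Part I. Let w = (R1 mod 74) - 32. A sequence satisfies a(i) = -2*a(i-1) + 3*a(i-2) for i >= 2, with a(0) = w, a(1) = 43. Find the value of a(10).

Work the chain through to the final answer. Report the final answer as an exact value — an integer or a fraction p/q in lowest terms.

Part I: 64503 = 3^3 * 2389; sigma = (1 + 3 + 9 + 27) * (1 + 2389) = 40 * 2390 = 95600; answer 95600
Part II: R1 = 95600; w = 34; a(2) = -2*(43) + 3*(34) = 16; iterating: a(2)=16, a(3)=97, a(4)=-146, a(5)=583, a(6)=-1604, a(7)=4957, a(8)=-14726, a(9)=44323, a(10)=-132824; answer -132824

-132824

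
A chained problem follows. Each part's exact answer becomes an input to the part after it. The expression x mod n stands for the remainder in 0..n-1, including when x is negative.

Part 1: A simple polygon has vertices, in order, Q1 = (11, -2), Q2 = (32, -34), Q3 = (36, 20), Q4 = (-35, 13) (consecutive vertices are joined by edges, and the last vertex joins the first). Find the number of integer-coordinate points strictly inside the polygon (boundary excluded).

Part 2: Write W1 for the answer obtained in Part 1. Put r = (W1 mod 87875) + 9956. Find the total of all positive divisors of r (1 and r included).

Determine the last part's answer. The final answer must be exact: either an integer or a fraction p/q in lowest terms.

11280

Part 1: cross terms: (11*-34 - 32*-2)=-310, (32*20 - 36*-34)=1864, (36*13 - -35*20)=1168, (-35*-2 - 11*13)=-73; twice the area = |2649| = 2649; area = 2649/2; boundary points = 1 + 2 + 1 + 1 = 5; strictly interior points = area - boundary/2 + 1 = 1323; answer 1323
Part 2: W1 = 1323; r = 11279; 11279 is prime, so its only divisors are 1 and 11279; sigma = 1 + 11279 = 11280; answer 11280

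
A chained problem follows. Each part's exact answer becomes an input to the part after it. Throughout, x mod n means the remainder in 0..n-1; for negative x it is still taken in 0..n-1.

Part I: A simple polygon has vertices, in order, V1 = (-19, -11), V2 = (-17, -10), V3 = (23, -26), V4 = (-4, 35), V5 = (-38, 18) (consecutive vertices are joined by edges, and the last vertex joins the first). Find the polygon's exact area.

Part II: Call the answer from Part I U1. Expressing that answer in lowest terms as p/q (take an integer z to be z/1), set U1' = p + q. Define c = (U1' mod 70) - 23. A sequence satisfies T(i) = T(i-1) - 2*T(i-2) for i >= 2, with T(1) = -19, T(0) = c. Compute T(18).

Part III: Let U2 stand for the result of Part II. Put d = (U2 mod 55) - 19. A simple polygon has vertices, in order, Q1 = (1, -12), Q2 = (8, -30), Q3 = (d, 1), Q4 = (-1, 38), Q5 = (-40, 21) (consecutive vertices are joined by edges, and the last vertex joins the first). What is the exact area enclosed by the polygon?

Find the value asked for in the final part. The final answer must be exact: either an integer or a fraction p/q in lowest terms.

Part I: cross terms: (-19*-10 - -17*-11)=3, (-17*-26 - 23*-10)=672, (23*35 - -4*-26)=701, (-4*18 - -38*35)=1258, (-38*-11 - -19*18)=760; twice the area = |3394| = 3394; area = 1697; answer 1697
Part II: U1 = 1697; threaded value p + q = 1698; c = -5; T(2) = 1*(-19) - 2*(-5) = -9; iterating: T(2)=-9, T(3)=29, T(4)=47, T(5)=-11, T(6)=-105, T(7)=-83, T(8)=127, T(9)=293, T(10)=39, T(11)=-547, T(12)=-625, T(13)=469, T(14)=1719, T(15)=781, T(16)=-2657, T(17)=-4219, T(18)=1095; answer 1095
Part III: U2 = 1095; d = 31; cross terms: (1*-30 - 8*-12)=66, (8*1 - 31*-30)=938, (31*38 - -1*1)=1179, (-1*21 - -40*38)=1499, (-40*-12 - 1*21)=459; twice the area = |4141| = 4141; area = 4141/2; answer 4141/2

4141/2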